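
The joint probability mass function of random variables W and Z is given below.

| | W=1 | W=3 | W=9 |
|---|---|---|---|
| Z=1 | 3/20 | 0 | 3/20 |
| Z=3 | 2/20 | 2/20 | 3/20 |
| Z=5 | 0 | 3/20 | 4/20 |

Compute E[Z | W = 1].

9/5

P(W = 1) = 1/4.
Σ Z·P over the event = 1·(3/20) + 3·(2/20) = 9/20.
E[Z | W = 1] = (9/20) / (1/4) = 9/5.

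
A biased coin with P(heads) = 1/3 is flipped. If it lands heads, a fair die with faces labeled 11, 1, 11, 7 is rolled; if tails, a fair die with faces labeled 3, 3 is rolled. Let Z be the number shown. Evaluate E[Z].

E[Z | heads] = (11+1+11+7)/4 = 15/2.
E[Z | tails] = (3+3)/2 = 3.
By the law of total expectation,
E[Z] = (1/3)·(15/2) + (2/3)·(3) = 9/2.

9/2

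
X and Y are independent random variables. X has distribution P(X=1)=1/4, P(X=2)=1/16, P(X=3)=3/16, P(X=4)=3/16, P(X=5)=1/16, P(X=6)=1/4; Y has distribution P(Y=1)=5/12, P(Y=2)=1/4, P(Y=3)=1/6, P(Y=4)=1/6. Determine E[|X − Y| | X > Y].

48/17

P(X > Y) = 119/192.
Summing |X−Y|·P(x,y) over outcomes with X > Y gives 7/4.
E[|X − Y| | X > Y] = (7/4) / (119/192) = 48/17.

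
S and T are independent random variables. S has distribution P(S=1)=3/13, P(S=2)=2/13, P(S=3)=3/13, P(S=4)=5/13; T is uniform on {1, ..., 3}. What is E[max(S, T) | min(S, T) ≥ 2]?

17/5

P(min(S, T) ≥ 2) = 20/39.
Summing max(S,T)·P(x,y) over outcomes with min(S, T) ≥ 2 gives 68/39.
E[max(S, T) | min(S, T) ≥ 2] = (68/39) / (20/39) = 17/5.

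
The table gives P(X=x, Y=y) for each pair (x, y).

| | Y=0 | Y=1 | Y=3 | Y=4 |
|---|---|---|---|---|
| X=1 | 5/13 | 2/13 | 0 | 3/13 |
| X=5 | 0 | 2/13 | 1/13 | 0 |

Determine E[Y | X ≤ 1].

P(X ≤ 1) = 10/13.
Σ Y·P over the event = 0·(5/13) + 1·(2/13) + 4·(3/13) = 14/13.
E[Y | X ≤ 1] = (14/13) / (10/13) = 7/5.

7/5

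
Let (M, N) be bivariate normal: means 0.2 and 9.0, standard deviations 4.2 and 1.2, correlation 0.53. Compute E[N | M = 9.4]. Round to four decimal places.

E[N | M=x] = μ_N + ρ(σ_N/σ_M)(x − μ_M) for jointly normal variables.
E[N | M=9.4] = 9.0 + (0.53)·(1.2/4.2)·(9.4 − (0.2)) = 9.0 + (0.151429)·(9.2) = 10.3931.

10.3931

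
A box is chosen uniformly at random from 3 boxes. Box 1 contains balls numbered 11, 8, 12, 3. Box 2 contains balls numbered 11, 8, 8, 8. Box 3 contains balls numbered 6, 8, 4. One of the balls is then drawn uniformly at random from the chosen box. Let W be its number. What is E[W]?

31/4

E[W | box 1] = (11+8+12+3)/4 = 17/2.
E[W | box 2] = (11+8+8+8)/4 = 35/4.
E[W | box 3] = (6+8+4)/3 = 6.
E[W] = (1/3)·(17/2) + (1/3)·(35/4) + (1/3)·(6) = 31/4.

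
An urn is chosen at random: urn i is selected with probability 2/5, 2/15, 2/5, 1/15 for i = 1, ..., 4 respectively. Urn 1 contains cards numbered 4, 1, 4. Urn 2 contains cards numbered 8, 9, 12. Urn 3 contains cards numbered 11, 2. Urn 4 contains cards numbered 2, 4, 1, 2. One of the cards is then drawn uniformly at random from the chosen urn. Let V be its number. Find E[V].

943/180

E[V | urn 1] = (4+1+4)/3 = 3.
E[V | urn 2] = (8+9+12)/3 = 29/3.
E[V | urn 3] = (11+2)/2 = 13/2.
E[V | urn 4] = (2+4+1+2)/4 = 9/4.
E[V] = (2/5)·(3) + (2/15)·(29/3) + (2/5)·(13/2) + (1/15)·(9/4) = 943/180.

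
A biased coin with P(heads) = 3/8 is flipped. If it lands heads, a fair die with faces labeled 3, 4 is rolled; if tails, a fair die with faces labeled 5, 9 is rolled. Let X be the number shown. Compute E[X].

91/16

E[X | heads] = (3+4)/2 = 7/2.
E[X | tails] = (5+9)/2 = 7.
E[X] = (3/8)·(7/2) + (5/8)·(7) = 91/16.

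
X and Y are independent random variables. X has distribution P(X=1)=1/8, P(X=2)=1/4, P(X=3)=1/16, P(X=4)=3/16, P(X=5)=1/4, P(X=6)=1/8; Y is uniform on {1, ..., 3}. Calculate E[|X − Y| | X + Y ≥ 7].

47/17

P(X + Y ≥ 7) = 17/48.
Summing |X−Y|·P(x,y) over outcomes with X + Y ≥ 7 gives 47/48.
E[|X − Y| | X + Y ≥ 7] = (47/48) / (17/48) = 47/17.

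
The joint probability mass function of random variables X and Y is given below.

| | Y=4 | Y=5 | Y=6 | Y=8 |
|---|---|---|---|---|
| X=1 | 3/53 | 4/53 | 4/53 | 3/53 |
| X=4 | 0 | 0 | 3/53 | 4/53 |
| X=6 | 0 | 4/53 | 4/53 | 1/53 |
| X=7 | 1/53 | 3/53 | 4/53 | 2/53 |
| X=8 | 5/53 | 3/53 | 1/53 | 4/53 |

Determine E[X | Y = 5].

73/14

P(Y = 5) = 14/53.
Σ X·P over the event = 1·(4/53) + 6·(4/53) + 7·(3/53) + 8·(3/53) = 73/53.
E[X | Y = 5] = (73/53) / (14/53) = 73/14.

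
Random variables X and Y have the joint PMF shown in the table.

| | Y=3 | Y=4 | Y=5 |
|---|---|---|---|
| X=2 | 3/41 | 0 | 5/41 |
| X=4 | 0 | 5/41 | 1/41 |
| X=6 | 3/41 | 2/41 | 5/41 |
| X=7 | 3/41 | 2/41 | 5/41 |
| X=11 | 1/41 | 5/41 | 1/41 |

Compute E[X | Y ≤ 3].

P(Y ≤ 3) = 10/41.
Σ X·P over the event = 2·(3/41) + 6·(3/41) + 7·(3/41) + 11·(1/41) = 56/41.
E[X | Y ≤ 3] = (56/41) / (10/41) = 28/5.

28/5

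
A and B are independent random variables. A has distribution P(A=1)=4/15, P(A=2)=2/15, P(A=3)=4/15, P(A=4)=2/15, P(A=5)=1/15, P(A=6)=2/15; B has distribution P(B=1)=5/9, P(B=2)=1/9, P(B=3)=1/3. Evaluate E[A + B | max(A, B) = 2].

25/8

P(max(A, B) = 2) = 16/135.
Summing (A+B)·P(x,y) over outcomes with max(A, B) = 2 gives 10/27.
E[A + B | max(A, B) = 2] = (10/27) / (16/135) = 25/8.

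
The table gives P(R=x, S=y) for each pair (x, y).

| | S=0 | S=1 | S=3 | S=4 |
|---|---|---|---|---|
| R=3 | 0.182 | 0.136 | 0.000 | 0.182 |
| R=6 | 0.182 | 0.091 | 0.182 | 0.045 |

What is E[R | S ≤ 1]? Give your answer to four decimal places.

4.3858

P(S ≤ 1) = 0.591.
Σ R·P over the event = 3·(0.182) + 3·(0.136) + 6·(0.182) + 6·(0.091) = 2.592.
E[R | S ≤ 1] = (2.592) / (0.591) = 4.3858.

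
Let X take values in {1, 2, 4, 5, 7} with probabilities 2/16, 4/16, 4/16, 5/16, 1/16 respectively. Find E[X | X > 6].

P(X > 6) = 1/16.
Σ over the event: 7·1/16 = 7/16.
E[X | X > 6] = (7/16) / (1/16) = 7.

7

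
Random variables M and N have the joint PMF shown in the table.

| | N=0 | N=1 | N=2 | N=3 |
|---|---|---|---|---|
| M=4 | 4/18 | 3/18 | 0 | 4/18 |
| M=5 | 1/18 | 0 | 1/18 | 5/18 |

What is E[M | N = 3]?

41/9

P(N = 3) = 1/2.
Σ M·P over the event = 4·(4/18) + 5·(5/18) = 41/18.
E[M | N = 3] = (41/18) / (1/2) = 41/9.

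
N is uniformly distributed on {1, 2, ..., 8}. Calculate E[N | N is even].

5

Given N is even, N is equally likely to be any of {2, 4, 6, 8}.
E[N | N is even] = (2 + 4 + 6 + 8) / 4 = 5.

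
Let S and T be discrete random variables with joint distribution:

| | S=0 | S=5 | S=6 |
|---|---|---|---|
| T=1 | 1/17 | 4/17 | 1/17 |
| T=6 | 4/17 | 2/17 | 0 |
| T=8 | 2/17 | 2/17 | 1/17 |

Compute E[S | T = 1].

P(T = 1) = 6/17.
Σ S·P over the event = 0·(1/17) + 5·(4/17) + 6·(1/17) = 26/17.
E[S | T = 1] = (26/17) / (6/17) = 13/3.

13/3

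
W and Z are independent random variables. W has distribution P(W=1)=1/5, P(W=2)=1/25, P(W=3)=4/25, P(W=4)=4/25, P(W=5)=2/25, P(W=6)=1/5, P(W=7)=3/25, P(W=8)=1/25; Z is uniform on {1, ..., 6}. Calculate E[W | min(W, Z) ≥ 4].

P(min(W, Z) ≥ 4) = 3/10.
Summing W·P(x,y) over outcomes with min(W, Z) ≥ 4 gives 17/10.
E[W | min(W, Z) ≥ 4] = (17/10) / (3/10) = 17/3.

17/3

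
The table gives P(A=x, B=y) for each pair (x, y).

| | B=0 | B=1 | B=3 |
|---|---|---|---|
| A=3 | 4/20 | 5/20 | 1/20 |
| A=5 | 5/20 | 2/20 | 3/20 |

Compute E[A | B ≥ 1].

43/11

P(B ≥ 1) = 11/20.
Summing A·P(A=x,B=y) over the conditioning event gives 43/20.
E[A | B ≥ 1] = (43/20) / (11/20) = 43/11.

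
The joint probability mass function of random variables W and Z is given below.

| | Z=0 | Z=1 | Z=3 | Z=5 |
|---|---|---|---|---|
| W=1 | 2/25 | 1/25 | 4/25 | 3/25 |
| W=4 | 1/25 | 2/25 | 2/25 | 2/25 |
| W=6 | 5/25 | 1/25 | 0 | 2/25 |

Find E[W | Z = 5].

23/7

P(Z = 5) = 7/25.
Σ W·P over the event = 1·(3/25) + 4·(2/25) + 6·(2/25) = 23/25.
E[W | Z = 5] = (23/25) / (7/25) = 23/7.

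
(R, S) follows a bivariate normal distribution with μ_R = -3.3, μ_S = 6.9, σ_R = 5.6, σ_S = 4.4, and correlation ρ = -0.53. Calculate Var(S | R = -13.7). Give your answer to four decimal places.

13.9218

The conditional variance in a bivariate normal is σ_S²(1 − ρ²), independent of x.
Var(S | R=-13.7) = (4.4)²·(1 − (-0.53)²) = 19.36·0.7191 = 13.9218.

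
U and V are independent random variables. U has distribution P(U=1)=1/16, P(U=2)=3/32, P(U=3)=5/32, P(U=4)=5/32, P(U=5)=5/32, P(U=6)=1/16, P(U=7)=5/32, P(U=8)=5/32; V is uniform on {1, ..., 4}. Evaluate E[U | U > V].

P(U > V) = 3/4.
Summing U·P(x,y) over outcomes with U > V gives 17/4.
E[U | U > V] = (17/4) / (3/4) = 17/3.

17/3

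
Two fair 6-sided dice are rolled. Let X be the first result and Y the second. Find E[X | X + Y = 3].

Outcomes with X + Y = 3: (1,2), (2,1), each with probability 1/36.
E[X | X + Y = 3] = (1 + 2) / 2 = 3/2.

3/2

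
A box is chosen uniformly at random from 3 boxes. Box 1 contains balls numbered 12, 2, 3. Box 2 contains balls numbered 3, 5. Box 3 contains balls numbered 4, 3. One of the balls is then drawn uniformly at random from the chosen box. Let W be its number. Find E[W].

E[W | box 1] = (12+2+3)/3 = 17/3.
E[W | box 2] = (3+5)/2 = 4.
E[W | box 3] = (4+3)/2 = 7/2.
By the law of total expectation,
E[W] = (1/3)·(17/3) + (1/3)·(4) + (1/3)·(7/2) = 79/18.

79/18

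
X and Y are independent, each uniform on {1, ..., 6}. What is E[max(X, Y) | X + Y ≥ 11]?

P(X + Y ≥ 11) = 1/12.
Summing max(X,Y)·P(x,y) over outcomes with X + Y ≥ 11 gives 1/2.
E[max(X, Y) | X + Y ≥ 11] = (1/2) / (1/12) = 6.

6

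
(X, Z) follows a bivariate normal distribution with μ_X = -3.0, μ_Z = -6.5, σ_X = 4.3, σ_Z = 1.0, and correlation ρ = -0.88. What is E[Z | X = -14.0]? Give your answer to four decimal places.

-4.2488

For a bivariate normal, E[Z | X=x] = μ_Z + ρ·(σ_Z/σ_X)·(x − μ_X).
E[Z | X=-14.0] = -6.5 + (-0.88)·(1.0/4.3)·(-14.0 − (-3.0)) = -6.5 + (-0.204651)·(-11) = -4.2488.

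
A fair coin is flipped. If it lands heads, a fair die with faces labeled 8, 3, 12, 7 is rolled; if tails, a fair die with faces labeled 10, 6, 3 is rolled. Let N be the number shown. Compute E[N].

83/12

E[N | heads] = (8+3+12+7)/4 = 15/2.
E[N | tails] = (10+6+3)/3 = 19/3.
E[N] = (1/2)·(15/2) + (1/2)·(19/3) = 83/12.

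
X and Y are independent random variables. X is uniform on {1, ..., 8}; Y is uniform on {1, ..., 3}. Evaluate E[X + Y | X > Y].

P(X > Y) = 3/4.
Summing (X+Y)·P(x,y) over outcomes with X > Y gives 11/2.
E[X + Y | X > Y] = (11/2) / (3/4) = 22/3.

22/3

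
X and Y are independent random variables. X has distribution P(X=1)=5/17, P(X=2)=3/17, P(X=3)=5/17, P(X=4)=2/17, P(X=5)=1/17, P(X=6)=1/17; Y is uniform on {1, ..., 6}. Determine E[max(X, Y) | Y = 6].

P(Y = 6) = 1/6.
Summing max(X,Y)·P(x,y) over outcomes with Y = 6 gives 1.
E[max(X, Y) | Y = 6] = (1) / (1/6) = 6.

6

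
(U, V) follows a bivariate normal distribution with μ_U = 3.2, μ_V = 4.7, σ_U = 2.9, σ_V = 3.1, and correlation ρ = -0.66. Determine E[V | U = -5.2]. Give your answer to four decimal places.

10.6263

E[V | U=x] = μ_V + ρ(σ_V/σ_U)(x − μ_U) for jointly normal variables.
E[V | U=-5.2] = 4.7 + (-0.66)·(3.1/2.9)·(-5.2 − (3.2)) = 4.7 + (-0.705517)·(-8.4) = 10.6263.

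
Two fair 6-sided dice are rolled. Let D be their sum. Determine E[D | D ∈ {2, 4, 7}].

28/5

P(D ∈ {2, 4, 7}) = 5/18.
Σ over the event: 2·1/36 + 4·1/12 + 7·1/6 = 14/9.
E[D | D ∈ {2, 4, 7}] = (14/9) / (5/18) = 28/5.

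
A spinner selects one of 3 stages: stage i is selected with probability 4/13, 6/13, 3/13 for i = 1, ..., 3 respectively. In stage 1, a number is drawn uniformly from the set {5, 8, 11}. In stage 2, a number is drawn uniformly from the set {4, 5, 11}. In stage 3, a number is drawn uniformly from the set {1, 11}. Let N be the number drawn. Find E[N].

E[N | stage 1] = (5+8+11)/3 = 8.
E[N | stage 2] = (4+5+11)/3 = 20/3.
E[N | stage 3] = (1+11)/2 = 6.
E[N] = (4/13)·(8) + (6/13)·(20/3) + (3/13)·(6) = 90/13.

90/13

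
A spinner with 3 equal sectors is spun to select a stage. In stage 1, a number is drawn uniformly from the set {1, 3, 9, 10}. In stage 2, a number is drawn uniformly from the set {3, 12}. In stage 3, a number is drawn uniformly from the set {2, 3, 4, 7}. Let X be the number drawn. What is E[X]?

23/4

E[X | stage 1] = (1+3+9+10)/4 = 23/4.
E[X | stage 2] = (3+12)/2 = 15/2.
E[X | stage 3] = (2+3+4+7)/4 = 4.
E[X] = (1/3)·(23/4) + (1/3)·(15/2) + (1/3)·(4) = 23/4.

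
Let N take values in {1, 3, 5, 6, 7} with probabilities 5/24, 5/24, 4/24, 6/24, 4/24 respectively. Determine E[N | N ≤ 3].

2

P(N ≤ 3) = 5/12.
Σ over the event: 1·5/24 + 3·5/24 = 5/6.
E[N | N ≤ 3] = (5/6) / (5/12) = 2.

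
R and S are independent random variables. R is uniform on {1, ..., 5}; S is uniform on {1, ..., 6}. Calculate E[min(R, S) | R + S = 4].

P(R + S = 4) = 1/10.
Summing min(R,S)·P(x,y) over outcomes with R + S = 4 gives 2/15.
E[min(R, S) | R + S = 4] = (2/15) / (1/10) = 4/3.

4/3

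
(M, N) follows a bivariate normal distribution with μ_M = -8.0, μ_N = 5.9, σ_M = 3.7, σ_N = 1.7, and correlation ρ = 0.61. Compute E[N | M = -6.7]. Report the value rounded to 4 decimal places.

E[N | M=x] = μ_N + ρ(σ_N/σ_M)(x − μ_M) for jointly normal variables.
E[N | M=-6.7] = 5.9 + (0.61)·(1.7/3.7)·(-6.7 − (-8.0)) = 5.9 + (0.28027)·(1.3) = 6.2644.

6.2644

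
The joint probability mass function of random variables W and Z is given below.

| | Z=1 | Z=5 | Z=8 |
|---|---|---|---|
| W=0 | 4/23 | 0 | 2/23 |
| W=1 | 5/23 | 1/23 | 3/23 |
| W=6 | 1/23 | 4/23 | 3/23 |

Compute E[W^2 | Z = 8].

111/8

P(Z = 8) = 8/23.
Summing W^2·P(W=x,Z=y) over the conditioning event gives 111/23.
E[W^2 | Z = 8] = (111/23) / (8/23) = 111/8.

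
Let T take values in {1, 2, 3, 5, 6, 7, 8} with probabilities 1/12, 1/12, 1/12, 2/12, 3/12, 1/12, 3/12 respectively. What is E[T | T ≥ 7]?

P(T ≥ 7) = 1/3.
Σ over the event: 7·1/12 + 8·1/4 = 31/12.
E[T | T ≥ 7] = (31/12) / (1/3) = 31/4.

31/4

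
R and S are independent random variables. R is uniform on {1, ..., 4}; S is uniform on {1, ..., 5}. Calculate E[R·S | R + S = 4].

P(R + S = 4) = 3/20.
Summing RS·P(x,y) over outcomes with R + S = 4 gives 1/2.
E[R·S | R + S = 4] = (1/2) / (3/20) = 10/3.

10/3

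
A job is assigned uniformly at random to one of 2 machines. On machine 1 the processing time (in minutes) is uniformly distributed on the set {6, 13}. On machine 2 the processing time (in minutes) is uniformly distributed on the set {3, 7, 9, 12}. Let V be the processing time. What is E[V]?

69/8

E[V | machine 1] = (6+13)/2 = 19/2.
E[V | machine 2] = (3+7+9+12)/4 = 31/4.
By the law of total expectation,
E[V] = (1/2)·(19/2) + (1/2)·(31/4) = 69/8.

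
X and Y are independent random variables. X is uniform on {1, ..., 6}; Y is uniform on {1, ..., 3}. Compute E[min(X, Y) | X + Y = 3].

P(X + Y = 3) = 1/9.
Summing min(X,Y)·P(x,y) over outcomes with X + Y = 3 gives 1/9.
E[min(X, Y) | X + Y = 3] = (1/9) / (1/9) = 1.

1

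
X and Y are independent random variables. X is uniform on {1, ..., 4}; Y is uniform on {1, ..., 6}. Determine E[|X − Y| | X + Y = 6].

2

Outcomes with X + Y = 6: (1,5), (2,4), (3,3), (4,2), each with probability 1/24.
E[|X − Y| | X + Y = 6] = (4 + 2 + 0 + 2) / 4 = 2.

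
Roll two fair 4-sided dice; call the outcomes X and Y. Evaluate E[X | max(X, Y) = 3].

P(max(X, Y) = 3) = 5/16.
Summing X·P(x,y) over outcomes with max(X, Y) = 3 gives 3/4.
E[X | max(X, Y) = 3] = (3/4) / (5/16) = 12/5.

12/5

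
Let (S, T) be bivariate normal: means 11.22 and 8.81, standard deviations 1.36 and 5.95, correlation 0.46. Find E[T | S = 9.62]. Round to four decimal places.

5.5900

The regression of T on S has slope ρ·σ_T/σ_S and passes through (μ_S, μ_T).
E[T | S=9.62] = 8.81 + (0.46)·(5.95/1.36)·(9.62 − (11.22)) = 8.81 + (2.0125)·(-1.6) = 5.5900.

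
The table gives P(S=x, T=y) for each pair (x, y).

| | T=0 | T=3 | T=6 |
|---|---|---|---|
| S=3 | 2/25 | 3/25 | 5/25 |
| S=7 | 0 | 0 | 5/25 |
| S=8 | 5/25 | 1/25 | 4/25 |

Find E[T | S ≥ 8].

27/10

P(S ≥ 8) = 2/5.
Σ T·P over the event = 0·(5/25) + 3·(1/25) + 6·(4/25) = 27/25.
E[T | S ≥ 8] = (27/25) / (2/5) = 27/10.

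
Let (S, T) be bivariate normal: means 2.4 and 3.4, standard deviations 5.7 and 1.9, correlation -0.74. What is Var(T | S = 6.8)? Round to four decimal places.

1.6332

The conditional variance in a bivariate normal is σ_T²(1 − ρ²), independent of x.
Var(T | S=6.8) = (1.9)²·(1 − (-0.74)²) = 3.61·0.4524 = 1.6332.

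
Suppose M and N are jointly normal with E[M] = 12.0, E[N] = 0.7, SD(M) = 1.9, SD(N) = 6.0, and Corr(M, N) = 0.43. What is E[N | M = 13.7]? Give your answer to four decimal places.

3.0084

The regression of N on M has slope ρ·σ_N/σ_M and passes through (μ_M, μ_N).
E[N | M=13.7] = 0.7 + (0.43)·(6.0/1.9)·(13.7 − (12.0)) = 0.7 + (1.3579)·(1.7) = 3.0084.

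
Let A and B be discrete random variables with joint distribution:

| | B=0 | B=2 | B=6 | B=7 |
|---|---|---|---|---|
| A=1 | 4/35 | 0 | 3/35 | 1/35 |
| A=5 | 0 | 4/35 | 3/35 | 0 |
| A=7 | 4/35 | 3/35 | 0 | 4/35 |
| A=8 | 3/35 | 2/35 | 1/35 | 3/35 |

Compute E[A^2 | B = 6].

142/7

P(B = 6) = 1/5.
Σ A^2·P over the event = 1·(3/35) + 25·(3/35) + 64·(1/35) = 142/35.
E[A^2 | B = 6] = (142/35) / (1/5) = 142/7.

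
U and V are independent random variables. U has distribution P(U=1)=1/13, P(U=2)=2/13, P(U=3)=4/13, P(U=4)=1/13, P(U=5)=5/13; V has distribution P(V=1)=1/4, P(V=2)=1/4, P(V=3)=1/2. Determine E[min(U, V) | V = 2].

P(V = 2) = 1/4.
Summing min(U,V)·P(x,y) over outcomes with V = 2 gives 25/52.
E[min(U, V) | V = 2] = (25/52) / (1/4) = 25/13.

25/13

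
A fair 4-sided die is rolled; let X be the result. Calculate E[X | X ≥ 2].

Given X ≥ 2, X is equally likely to be any of {2, 3, 4}.
E[X | X ≥ 2] = (2 + 3 + 4) / 3 = 3.

3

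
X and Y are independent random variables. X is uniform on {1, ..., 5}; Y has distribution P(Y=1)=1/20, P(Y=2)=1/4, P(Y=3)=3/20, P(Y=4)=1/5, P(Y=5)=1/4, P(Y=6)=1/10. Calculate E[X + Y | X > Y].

189/29

P(X > Y) = 29/100.
Summing (X+Y)·P(x,y) over outcomes with X > Y gives 189/100.
E[X + Y | X > Y] = (189/100) / (29/100) = 189/29.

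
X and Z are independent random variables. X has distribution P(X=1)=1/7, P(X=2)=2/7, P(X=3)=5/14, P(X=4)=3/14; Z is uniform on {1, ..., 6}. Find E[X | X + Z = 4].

P(X + Z = 4) = 11/84.
Summing X·P(x,y) over outcomes with X + Z = 4 gives 25/84.
E[X | X + Z = 4] = (25/84) / (11/84) = 25/11.

25/11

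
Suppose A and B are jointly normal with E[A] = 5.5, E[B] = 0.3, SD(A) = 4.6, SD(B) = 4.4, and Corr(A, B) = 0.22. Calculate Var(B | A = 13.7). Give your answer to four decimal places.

18.4230

For a bivariate normal, Var(B | A=x) = σ_B²(1 − ρ²).
Var(B | A=13.7) = (4.4)²·(1 − (0.22)²) = 19.36·0.9516 = 18.4230.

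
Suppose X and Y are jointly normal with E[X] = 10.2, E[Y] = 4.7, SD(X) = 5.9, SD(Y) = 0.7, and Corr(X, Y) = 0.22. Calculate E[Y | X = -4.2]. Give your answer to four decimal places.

4.3241

E[Y | X=x] = μ_Y + ρ(σ_Y/σ_X)(x − μ_X) for jointly normal variables.
E[Y | X=-4.2] = 4.7 + (0.22)·(0.7/5.9)·(-4.2 − (10.2)) = 4.7 + (0.026102)·(-14.4) = 4.3241.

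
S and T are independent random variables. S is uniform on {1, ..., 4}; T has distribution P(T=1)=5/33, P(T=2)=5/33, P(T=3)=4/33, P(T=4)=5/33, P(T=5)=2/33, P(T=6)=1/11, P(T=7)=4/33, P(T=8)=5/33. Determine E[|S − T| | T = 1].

3/2

P(T = 1) = 5/33.
Summing |S−T|·P(x,y) over outcomes with T = 1 gives 5/22.
E[|S − T| | T = 1] = (5/22) / (5/33) = 3/2.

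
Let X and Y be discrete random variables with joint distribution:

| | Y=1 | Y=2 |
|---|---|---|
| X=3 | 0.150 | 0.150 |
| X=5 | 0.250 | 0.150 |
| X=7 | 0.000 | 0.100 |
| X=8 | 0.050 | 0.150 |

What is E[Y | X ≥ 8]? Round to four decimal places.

1.7500

P(X ≥ 8) = 0.200.
Σ Y·P over the event = 1·(0.050) + 2·(0.150) = 0.350.
E[Y | X ≥ 8] = (0.350) / (0.200) = 1.7500.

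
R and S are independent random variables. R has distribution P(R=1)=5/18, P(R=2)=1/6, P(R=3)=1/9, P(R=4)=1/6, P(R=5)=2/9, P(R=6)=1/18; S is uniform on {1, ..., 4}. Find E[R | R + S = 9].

26/5

P(R + S = 9) = 5/72.
Summing R·P(x,y) over outcomes with R + S = 9 gives 13/36.
E[R | R + S = 9] = (13/36) / (5/72) = 26/5.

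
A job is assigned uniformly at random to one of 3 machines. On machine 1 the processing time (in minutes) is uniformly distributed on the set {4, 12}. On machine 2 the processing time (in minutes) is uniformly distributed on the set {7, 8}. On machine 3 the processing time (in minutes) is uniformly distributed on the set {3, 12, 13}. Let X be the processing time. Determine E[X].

149/18

E[X | machine 1] = (4+12)/2 = 8.
E[X | machine 2] = (7+8)/2 = 15/2.
E[X | machine 3] = (3+12+13)/3 = 28/3.
E[X] = (1/3)·(8) + (1/3)·(15/2) + (1/3)·(28/3) = 149/18.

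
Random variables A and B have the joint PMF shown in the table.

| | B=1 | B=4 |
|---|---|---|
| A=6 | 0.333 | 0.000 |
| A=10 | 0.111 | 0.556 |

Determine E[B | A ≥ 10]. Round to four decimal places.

3.5007

P(A ≥ 10) = 0.667.
Σ B·P over the event = 1·(0.111) + 4·(0.556) = 2.335.
E[B | A ≥ 10] = (2.335) / (0.667) = 3.5007.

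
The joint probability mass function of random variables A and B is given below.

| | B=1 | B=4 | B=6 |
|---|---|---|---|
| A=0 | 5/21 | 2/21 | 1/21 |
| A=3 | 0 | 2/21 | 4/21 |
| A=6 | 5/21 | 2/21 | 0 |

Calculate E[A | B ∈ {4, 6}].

P(B ∈ {4, 6}) = 11/21.
Σ A·P over the event = 0·(2/21) + 0·(1/21) + 3·(2/21) + 3·(4/21) + 6·(2/21) = 10/7.
E[A | B ∈ {4, 6}] = (10/7) / (11/21) = 30/11.

30/11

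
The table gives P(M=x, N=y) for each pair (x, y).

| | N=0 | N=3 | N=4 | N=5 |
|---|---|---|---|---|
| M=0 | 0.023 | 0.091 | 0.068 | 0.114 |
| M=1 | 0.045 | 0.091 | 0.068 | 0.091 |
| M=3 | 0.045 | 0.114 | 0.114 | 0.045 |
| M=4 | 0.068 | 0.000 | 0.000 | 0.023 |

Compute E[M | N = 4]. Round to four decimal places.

P(N = 4) = 0.250.
Summing M·P(M=x,N=y) over the conditioning event gives 0.410.
E[M | N = 4] = (0.410) / (0.250) = 1.6400.

1.6400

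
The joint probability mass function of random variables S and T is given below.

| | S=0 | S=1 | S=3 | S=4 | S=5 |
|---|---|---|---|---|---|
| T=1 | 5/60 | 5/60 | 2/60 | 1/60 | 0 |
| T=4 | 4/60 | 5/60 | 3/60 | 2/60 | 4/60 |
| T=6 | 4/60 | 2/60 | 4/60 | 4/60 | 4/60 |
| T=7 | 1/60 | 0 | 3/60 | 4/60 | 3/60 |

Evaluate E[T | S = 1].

37/12

P(S = 1) = 1/5.
Σ T·P over the event = 1·(5/60) + 4·(5/60) + 6·(2/60) = 37/60.
E[T | S = 1] = (37/60) / (1/5) = 37/12.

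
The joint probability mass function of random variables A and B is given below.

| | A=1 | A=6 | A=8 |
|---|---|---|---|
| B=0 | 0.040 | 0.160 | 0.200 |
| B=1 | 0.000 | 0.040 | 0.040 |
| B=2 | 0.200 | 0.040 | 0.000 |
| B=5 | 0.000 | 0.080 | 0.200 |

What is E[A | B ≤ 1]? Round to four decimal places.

P(B ≤ 1) = 0.480.
Σ A·P over the event = 1·(0.040) + 6·(0.160) + 6·(0.040) + 8·(0.200) + 8·(0.040) = 3.160.
E[A | B ≤ 1] = (3.160) / (0.480) = 6.5833.

6.5833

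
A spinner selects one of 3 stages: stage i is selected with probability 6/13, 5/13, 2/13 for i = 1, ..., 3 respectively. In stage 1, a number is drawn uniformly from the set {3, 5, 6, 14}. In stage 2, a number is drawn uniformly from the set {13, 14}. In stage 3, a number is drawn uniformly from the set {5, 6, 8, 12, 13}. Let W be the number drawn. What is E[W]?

E[W | stage 1] = (3+5+6+14)/4 = 7.
E[W | stage 2] = (13+14)/2 = 27/2.
E[W | stage 3] = (5+6+8+12+13)/5 = 44/5.
E[W] = (6/13)·(7) + (5/13)·(27/2) + (2/13)·(44/5) = 1271/130.

1271/130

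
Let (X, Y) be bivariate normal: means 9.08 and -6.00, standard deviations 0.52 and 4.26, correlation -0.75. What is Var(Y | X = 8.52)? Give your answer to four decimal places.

Var(Y | X=x) = (1 − ρ²)·σ_Y².
Var(Y | X=8.52) = (4.26)²·(1 − (-0.75)²) = 18.1476·0.4375 = 7.9396.

7.9396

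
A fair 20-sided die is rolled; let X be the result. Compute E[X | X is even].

Given X is even, X is equally likely to be any of {2, 4, 6, 8, 10, 12, 14, 16, 18, 20}.
E[X | X is even] = (2 + 4 + 6 + 8 + 10 + 12 + 14 + 16 + 18 + 20) / 10 = 11.

11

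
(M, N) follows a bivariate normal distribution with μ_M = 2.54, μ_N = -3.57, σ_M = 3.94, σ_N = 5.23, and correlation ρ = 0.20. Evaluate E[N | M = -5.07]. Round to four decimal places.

For a bivariate normal, E[N | M=x] = μ_N + ρ·(σ_N/σ_M)·(x − μ_M).
E[N | M=-5.07] = -3.57 + (0.20)·(5.23/3.94)·(-5.07 − (2.54)) = -3.57 + (0.26548)·(-7.61) = -5.5903.

-5.5903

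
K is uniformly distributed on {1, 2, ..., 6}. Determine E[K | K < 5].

5/2

Given K < 5, K is equally likely to be any of {1, 2, 3, 4}.
E[K | K < 5] = (1 + 2 + 3 + 4) / 4 = 5/2.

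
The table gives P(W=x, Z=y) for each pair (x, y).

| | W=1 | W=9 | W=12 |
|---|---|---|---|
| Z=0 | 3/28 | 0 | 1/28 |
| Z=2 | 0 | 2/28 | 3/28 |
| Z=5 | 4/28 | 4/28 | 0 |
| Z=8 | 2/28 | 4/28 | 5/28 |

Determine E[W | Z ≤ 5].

P(Z ≤ 5) = 17/28.
Σ W·P over the event = 1·(3/28) + 1·(4/28) + 9·(2/28) + 9·(4/28) + 12·(1/28) + 12·(3/28) = 109/28.
E[W | Z ≤ 5] = (109/28) / (17/28) = 109/17.

109/17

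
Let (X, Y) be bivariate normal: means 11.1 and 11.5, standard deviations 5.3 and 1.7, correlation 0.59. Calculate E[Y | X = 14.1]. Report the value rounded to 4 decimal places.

The regression of Y on X has slope ρ·σ_Y/σ_X and passes through (μ_X, μ_Y).
E[Y | X=14.1] = 11.5 + (0.59)·(1.7/5.3)·(14.1 − (11.1)) = 11.5 + (0.189245)·(3) = 12.0677.

12.0677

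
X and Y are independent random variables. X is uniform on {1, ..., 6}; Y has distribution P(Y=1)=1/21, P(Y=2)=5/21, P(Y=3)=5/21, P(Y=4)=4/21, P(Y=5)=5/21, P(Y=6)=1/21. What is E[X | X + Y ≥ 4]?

P(X + Y ≥ 4) = 17/18.
Summing X·P(x,y) over outcomes with X + Y ≥ 4 gives 433/126.
E[X | X + Y ≥ 4] = (433/126) / (17/18) = 433/119.

433/119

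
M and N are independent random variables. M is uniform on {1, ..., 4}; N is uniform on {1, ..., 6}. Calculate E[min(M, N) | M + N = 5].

P(M + N = 5) = 1/6.
Summing min(M,N)·P(x,y) over outcomes with M + N = 5 gives 1/4.
E[min(M, N) | M + N = 5] = (1/4) / (1/6) = 3/2.

3/2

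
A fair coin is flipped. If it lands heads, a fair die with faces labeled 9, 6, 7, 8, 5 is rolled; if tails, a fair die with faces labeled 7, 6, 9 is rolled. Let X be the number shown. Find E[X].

43/6

E[X | heads] = (9+6+7+8+5)/5 = 7.
E[X | tails] = (7+6+9)/3 = 22/3.
By the law of total expectation,
E[X] = (1/2)·(7) + (1/2)·(22/3) = 43/6.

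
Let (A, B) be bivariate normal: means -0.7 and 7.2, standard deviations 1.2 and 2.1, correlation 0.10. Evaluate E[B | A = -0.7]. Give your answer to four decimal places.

7.2000

The regression of B on A has slope ρ·σ_B/σ_A and passes through (μ_A, μ_B).
E[B | A=-0.7] = 7.2 + (0.10)·(2.1/1.2)·(-0.7 − (-0.7)) = 7.2 + (0.175)·(0) = 7.2000.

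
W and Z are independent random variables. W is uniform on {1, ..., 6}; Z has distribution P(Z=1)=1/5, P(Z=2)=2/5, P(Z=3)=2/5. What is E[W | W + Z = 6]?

P(W + Z = 6) = 1/6.
Summing W·P(x,y) over outcomes with W + Z = 6 gives 19/30.
E[W | W + Z = 6] = (19/30) / (1/6) = 19/5.

19/5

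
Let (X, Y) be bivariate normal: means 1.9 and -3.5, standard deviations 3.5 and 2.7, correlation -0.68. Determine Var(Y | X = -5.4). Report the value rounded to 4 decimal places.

The conditional variance in a bivariate normal is σ_Y²(1 − ρ²), independent of x.
Var(Y | X=-5.4) = (2.7)²·(1 − (-0.68)²) = 7.29·0.5376 = 3.9191.

3.9191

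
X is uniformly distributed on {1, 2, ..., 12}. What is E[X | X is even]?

7

Given X is even, X is equally likely to be any of {2, 4, 6, 8, 10, 12}.
E[X | X is even] = (2 + 4 + 6 + 8 + 10 + 12) / 6 = 7.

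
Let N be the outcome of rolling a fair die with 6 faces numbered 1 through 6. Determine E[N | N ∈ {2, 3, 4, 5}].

7/2

P(N ∈ {2, 3, 4, 5}) = 2/3.
Σ over the event: 2·1/6 + 3·1/6 + 4·1/6 + 5·1/6 = 7/3.
E[N | N ∈ {2, 3, 4, 5}] = (7/3) / (2/3) = 7/2.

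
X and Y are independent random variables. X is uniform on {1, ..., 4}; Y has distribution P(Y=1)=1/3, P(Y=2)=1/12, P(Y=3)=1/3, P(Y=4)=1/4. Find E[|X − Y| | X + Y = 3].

P(X + Y = 3) = 5/48.
Summing |X−Y|·P(x,y) over outcomes with X + Y = 3 gives 5/48.
E[|X − Y| | X + Y = 3] = (5/48) / (5/48) = 1.

1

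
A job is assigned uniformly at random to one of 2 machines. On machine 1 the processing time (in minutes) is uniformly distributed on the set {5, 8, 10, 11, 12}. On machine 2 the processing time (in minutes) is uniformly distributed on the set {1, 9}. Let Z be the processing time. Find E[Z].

71/10

E[Z | machine 1] = (5+8+10+11+12)/5 = 46/5.
E[Z | machine 2] = (1+9)/2 = 5.
By the law of total expectation,
E[Z] = (1/2)·(46/5) + (1/2)·(5) = 71/10.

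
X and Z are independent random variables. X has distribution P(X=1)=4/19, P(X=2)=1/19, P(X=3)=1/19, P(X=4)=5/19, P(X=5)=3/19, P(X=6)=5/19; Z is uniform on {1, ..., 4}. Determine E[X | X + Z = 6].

4

P(X + Z = 6) = 5/38.
Summing X·P(x,y) over outcomes with X + Z = 6 gives 10/19.
E[X | X + Z = 6] = (10/19) / (5/38) = 4.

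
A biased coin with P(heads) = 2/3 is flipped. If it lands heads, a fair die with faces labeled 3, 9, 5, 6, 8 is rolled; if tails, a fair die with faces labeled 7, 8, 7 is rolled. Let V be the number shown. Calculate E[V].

296/45

E[V | heads] = (3+9+5+6+8)/5 = 31/5.
E[V | tails] = (7+8+7)/3 = 22/3.
E[V] = (2/3)·(31/5) + (1/3)·(22/3) = 296/45.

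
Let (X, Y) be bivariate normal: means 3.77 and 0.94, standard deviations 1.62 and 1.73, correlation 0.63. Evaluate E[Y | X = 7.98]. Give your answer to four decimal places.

3.7724

The regression of Y on X has slope ρ·σ_Y/σ_X and passes through (μ_X, μ_Y).
E[Y | X=7.98] = 0.94 + (0.63)·(1.73/1.62)·(7.98 − (3.77)) = 0.94 + (0.67278)·(4.21) = 3.7724.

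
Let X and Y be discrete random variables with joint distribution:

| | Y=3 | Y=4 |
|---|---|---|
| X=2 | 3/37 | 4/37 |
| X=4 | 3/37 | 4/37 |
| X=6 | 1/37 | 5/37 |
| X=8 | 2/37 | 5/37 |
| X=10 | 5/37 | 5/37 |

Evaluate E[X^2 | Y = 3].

P(Y = 3) = 14/37.
Σ X^2·P over the event = 4·(3/37) + 16·(3/37) + 36·(1/37) + 64·(2/37) + 100·(5/37) = 724/37.
E[X^2 | Y = 3] = (724/37) / (14/37) = 362/7.

362/7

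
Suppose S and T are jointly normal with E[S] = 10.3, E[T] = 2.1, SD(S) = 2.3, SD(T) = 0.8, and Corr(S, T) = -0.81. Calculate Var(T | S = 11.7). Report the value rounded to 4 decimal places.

For a bivariate normal, Var(T | S=x) = σ_T²(1 − ρ²).
Var(T | S=11.7) = (0.8)²·(1 − (-0.81)²) = 0.64·0.3439 = 0.2201.

0.2201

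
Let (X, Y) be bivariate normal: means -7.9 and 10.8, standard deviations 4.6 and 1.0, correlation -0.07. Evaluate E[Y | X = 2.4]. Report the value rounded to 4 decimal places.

E[Y | X=x] = μ_Y + ρ(σ_Y/σ_X)(x − μ_X) for jointly normal variables.
E[Y | X=2.4] = 10.8 + (-0.07)·(1.0/4.6)·(2.4 − (-7.9)) = 10.8 + (-0.015217)·(10.3) = 10.6433.

10.6433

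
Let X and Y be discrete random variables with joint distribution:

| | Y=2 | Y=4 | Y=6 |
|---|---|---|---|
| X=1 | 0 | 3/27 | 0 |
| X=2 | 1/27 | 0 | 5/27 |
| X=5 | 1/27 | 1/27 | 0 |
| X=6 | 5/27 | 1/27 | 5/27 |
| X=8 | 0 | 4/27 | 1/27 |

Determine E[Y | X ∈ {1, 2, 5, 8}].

9/2

P(X ∈ {1, 2, 5, 8}) = 16/27.
Σ Y·P over the event = 4·(3/27) + 2·(1/27) + 6·(5/27) + 2·(1/27) + 4·(1/27) + 4·(4/27) + 6·(1/27) = 8/3.
E[Y | X ∈ {1, 2, 5, 8}] = (8/3) / (16/27) = 9/2.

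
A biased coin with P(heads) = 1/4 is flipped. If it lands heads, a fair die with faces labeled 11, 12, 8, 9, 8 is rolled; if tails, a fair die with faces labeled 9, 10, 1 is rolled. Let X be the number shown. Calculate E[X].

E[X | heads] = (11+12+8+9+8)/5 = 48/5.
E[X | tails] = (9+10+1)/3 = 20/3.
By the law of total expectation,
E[X] = (1/4)·(48/5) + (3/4)·(20/3) = 37/5.

37/5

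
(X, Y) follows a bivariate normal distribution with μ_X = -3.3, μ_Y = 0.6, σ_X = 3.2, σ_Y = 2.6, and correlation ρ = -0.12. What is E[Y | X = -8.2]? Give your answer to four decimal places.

For a bivariate normal, E[Y | X=x] = μ_Y + ρ·(σ_Y/σ_X)·(x − μ_X).
E[Y | X=-8.2] = 0.6 + (-0.12)·(2.6/3.2)·(-8.2 − (-3.3)) = 0.6 + (-0.0975)·(-4.9) = 1.0778.

1.0778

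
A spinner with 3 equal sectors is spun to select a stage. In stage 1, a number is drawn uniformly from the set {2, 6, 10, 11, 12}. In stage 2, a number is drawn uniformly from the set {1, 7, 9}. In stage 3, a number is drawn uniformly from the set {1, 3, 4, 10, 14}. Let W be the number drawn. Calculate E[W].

E[W | stage 1] = (2+6+10+11+12)/5 = 41/5.
E[W | stage 2] = (1+7+9)/3 = 17/3.
E[W | stage 3] = (1+3+4+10+14)/5 = 32/5.
E[W] = (1/3)·(41/5) + (1/3)·(17/3) + (1/3)·(32/5) = 304/45.

304/45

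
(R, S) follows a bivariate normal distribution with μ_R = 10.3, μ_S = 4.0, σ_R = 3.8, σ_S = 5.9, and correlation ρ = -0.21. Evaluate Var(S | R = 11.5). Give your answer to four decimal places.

For a bivariate normal, Var(S | R=x) = σ_S²(1 − ρ²).
Var(S | R=11.5) = (5.9)²·(1 − (-0.21)²) = 34.81·0.9559 = 33.2749.

33.2749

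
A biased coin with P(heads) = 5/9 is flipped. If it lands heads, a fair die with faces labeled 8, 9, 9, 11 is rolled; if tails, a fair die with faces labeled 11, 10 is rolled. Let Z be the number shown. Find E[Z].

E[Z | heads] = (8+9+9+11)/4 = 37/4.
E[Z | tails] = (11+10)/2 = 21/2.
By the law of total expectation,
E[Z] = (5/9)·(37/4) + (4/9)·(21/2) = 353/36.

353/36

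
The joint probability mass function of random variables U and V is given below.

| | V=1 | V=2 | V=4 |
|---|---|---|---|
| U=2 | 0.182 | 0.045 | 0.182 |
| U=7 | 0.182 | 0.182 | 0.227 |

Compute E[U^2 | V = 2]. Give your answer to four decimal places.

P(V = 2) = 0.227.
Σ U^2·P over the event = 4·(0.045) + 49·(0.182) = 9.098.
E[U^2 | V = 2] = (9.098) / (0.227) = 40.0793.

40.0793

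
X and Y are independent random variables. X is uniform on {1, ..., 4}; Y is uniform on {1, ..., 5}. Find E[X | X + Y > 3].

P(X + Y > 3) = 17/20.
Summing X·P(x,y) over outcomes with X + Y > 3 gives 23/10.
E[X | X + Y > 3] = (23/10) / (17/20) = 46/17.

46/17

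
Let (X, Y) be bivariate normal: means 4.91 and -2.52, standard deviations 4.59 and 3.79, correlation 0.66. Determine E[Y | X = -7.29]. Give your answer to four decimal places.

-9.1686

The regression of Y on X has slope ρ·σ_Y/σ_X and passes through (μ_X, μ_Y).
E[Y | X=-7.29] = -2.52 + (0.66)·(3.79/4.59)·(-7.29 − (4.91)) = -2.52 + (0.54497)·(-12.2) = -9.1686.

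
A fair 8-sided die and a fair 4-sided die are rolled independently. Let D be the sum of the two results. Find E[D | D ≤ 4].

P(D ≤ 4) = 3/16.
Σ over the event: 2·1/32 + 3·1/16 + 4·3/32 = 5/8.
E[D | D ≤ 4] = (5/8) / (3/16) = 10/3.

10/3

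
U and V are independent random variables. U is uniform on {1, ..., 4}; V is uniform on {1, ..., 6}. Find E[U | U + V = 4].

Outcomes with U + V = 4: (1,3), (2,2), (3,1), each with probability 1/24.
E[U | U + V = 4] = (1 + 2 + 3) / 3 = 2.

2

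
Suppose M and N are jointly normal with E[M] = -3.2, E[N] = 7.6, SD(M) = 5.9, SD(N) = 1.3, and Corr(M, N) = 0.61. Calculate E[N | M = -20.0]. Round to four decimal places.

The regression of N on M has slope ρ·σ_N/σ_M and passes through (μ_M, μ_N).
E[N | M=-20.0] = 7.6 + (0.61)·(1.3/5.9)·(-20.0 − (-3.2)) = 7.6 + (0.134407)·(-16.8) = 5.3420.

5.3420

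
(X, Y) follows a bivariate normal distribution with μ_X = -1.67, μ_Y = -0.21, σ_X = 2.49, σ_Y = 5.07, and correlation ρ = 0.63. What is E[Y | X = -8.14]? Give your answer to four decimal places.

-8.5095

For a bivariate normal, E[Y | X=x] = μ_Y + ρ·(σ_Y/σ_X)·(x − μ_X).
E[Y | X=-8.14] = -0.21 + (0.63)·(5.07/2.49)·(-8.14 − (-1.67)) = -0.21 + (1.28277)·(-6.47) = -8.5095.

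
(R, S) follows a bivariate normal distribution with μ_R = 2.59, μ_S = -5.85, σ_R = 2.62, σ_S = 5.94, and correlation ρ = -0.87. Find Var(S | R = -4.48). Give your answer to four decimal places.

8.5774

For a bivariate normal, Var(S | R=x) = σ_S²(1 − ρ²).
Var(S | R=-4.48) = (5.94)²·(1 − (-0.87)²) = 35.2836·0.2431 = 8.5774.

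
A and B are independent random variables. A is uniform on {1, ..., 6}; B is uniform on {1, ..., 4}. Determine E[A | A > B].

P(A > B) = 7/12.
Summing A·P(x,y) over outcomes with A > B gives 8/3.
E[A | A > B] = (8/3) / (7/12) = 32/7.

32/7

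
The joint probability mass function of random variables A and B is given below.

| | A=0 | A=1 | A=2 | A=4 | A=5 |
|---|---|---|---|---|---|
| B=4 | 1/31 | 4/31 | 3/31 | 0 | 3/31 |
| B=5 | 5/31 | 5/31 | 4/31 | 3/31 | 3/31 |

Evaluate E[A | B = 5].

P(B = 5) = 20/31.
Σ A·P over the event = 0·(5/31) + 1·(5/31) + 2·(4/31) + 4·(3/31) + 5·(3/31) = 40/31.
E[A | B = 5] = (40/31) / (20/31) = 2.

2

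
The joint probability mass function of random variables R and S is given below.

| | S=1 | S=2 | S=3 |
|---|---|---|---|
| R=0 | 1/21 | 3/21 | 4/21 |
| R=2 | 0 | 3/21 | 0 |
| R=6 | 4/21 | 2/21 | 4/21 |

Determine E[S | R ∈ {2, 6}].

2

P(R ∈ {2, 6}) = 13/21.
Σ S·P over the event = 2·(3/21) + 1·(4/21) + 2·(2/21) + 3·(4/21) = 26/21.
E[S | R ∈ {2, 6}] = (26/21) / (13/21) = 2.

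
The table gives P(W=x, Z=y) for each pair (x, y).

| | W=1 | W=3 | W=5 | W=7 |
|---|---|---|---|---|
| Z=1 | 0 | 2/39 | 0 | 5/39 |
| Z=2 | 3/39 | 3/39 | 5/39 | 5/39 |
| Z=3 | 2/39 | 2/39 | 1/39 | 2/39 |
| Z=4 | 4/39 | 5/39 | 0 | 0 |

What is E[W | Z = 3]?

27/7

P(Z = 3) = 7/39.
Σ W·P over the event = 1·(2/39) + 3·(2/39) + 5·(1/39) + 7·(2/39) = 9/13.
E[W | Z = 3] = (9/13) / (7/39) = 27/7.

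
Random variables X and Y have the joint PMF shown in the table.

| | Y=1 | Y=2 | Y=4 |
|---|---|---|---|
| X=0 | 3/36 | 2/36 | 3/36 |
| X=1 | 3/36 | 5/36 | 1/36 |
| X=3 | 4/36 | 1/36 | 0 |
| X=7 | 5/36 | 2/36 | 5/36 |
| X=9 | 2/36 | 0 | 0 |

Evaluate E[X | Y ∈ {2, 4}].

58/19

P(Y ∈ {2, 4}) = 19/36.
Σ X·P over the event = 0·(2/36) + 0·(3/36) + 1·(5/36) + 1·(1/36) + 3·(1/36) + 7·(2/36) + 7·(5/36) = 29/18.
E[X | Y ∈ {2, 4}] = (29/18) / (19/36) = 58/19.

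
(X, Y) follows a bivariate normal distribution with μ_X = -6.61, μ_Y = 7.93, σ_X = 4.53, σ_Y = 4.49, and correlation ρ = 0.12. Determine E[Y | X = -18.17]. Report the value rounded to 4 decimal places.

The regression of Y on X has slope ρ·σ_Y/σ_X and passes through (μ_X, μ_Y).
E[Y | X=-18.17] = 7.93 + (0.12)·(4.49/4.53)·(-18.17 − (-6.61)) = 7.93 + (0.1189404)·(-11.56) = 6.5550.

6.5550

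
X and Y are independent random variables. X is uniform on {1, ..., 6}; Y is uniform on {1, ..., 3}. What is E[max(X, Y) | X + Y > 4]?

P(X + Y > 4) = 2/3.
Summing max(X,Y)·P(x,y) over outcomes with X + Y > 4 gives 3.
E[max(X, Y) | X + Y > 4] = (3) / (2/3) = 9/2.

9/2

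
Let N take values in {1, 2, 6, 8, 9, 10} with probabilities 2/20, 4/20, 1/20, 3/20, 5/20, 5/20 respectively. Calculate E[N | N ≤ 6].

16/7

P(N ≤ 6) = 7/20.
Σ over the event: 1·1/10 + 2·1/5 + 6·1/20 = 4/5.
E[N | N ≤ 6] = (4/5) / (7/20) = 16/7.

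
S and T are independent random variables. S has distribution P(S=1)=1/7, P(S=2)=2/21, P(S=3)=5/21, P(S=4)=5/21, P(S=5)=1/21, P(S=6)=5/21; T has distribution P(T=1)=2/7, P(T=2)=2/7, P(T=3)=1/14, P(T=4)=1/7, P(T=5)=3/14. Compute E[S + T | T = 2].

17/3

P(T = 2) = 2/7.
Summing (S+T)·P(x,y) over outcomes with T = 2 gives 34/21.
E[S + T | T = 2] = (34/21) / (2/7) = 17/3.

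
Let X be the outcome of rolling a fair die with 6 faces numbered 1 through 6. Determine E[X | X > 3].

5

Given X > 3, X is equally likely to be any of {4, 5, 6}.
E[X | X > 3] = (4 + 5 + 6) / 3 = 5.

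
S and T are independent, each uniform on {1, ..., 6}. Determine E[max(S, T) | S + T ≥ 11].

Outcomes with S + T ≥ 11: (5,6), (6,5), (6,6), each with probability 1/36.
E[max(S, T) | S + T ≥ 11] = (6 + 6 + 6) / 3 = 6.

6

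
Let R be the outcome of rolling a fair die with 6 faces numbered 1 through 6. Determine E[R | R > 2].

Given R > 2, R is equally likely to be any of {3, 4, 5, 6}.
E[R | R > 2] = (3 + 4 + 5 + 6) / 4 = 9/2.

9/2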